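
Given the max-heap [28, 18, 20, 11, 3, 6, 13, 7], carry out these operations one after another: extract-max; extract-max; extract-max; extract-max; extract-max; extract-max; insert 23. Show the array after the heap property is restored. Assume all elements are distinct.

[23, 3, 6]

extract-max → returns 28:
  remove root 28; move last element 7 to root → [7, 18, 20, 11, 3, 6, 13]
  7 vs larger child 20 at index 2, swap → [20, 18, 7, 11, 3, 6, 13]
  7 vs larger child 13 at index 6, swap → [20, 18, 13, 11, 3, 6, 7]
extract-max → returns 20:
  remove root 20; move last element 7 to root → [7, 18, 13, 11, 3, 6]
  7 vs larger child 18 at index 1, swap → [18, 7, 13, 11, 3, 6]
  7 vs larger child 11 at index 3, swap → [18, 11, 13, 7, 3, 6]
extract-max → returns 18:
  remove root 18; move last element 6 to root → [6, 11, 13, 7, 3]
  6 vs larger child 13 at index 2, swap → [13, 11, 6, 7, 3]
extract-max → returns 13:
  remove root 13; move last element 3 to root → [3, 11, 6, 7]
  3 vs larger child 11 at index 1, swap → [11, 3, 6, 7]
  3 vs only child 7 at index 3, swap → [11, 7, 6, 3]
extract-max → returns 11:
  remove root 11; move last element 3 to root → [3, 7, 6]
  3 vs larger child 7 at index 1, swap → [7, 3, 6]
extract-max → returns 7:
  remove root 7; move last element 6 to root → [6, 3] (no swap needed)
insert 23:
  append 23 at index 2 → [6, 3, 23]
  23 > parent 6 at index 0, swap → [23, 3, 6]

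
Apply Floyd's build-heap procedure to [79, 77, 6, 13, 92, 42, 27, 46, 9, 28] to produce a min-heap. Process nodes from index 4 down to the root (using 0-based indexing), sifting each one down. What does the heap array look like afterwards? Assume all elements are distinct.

sift down from index 4:
  92 vs only child 28 at index 9, swap → [79, 77, 6, 13, 28, 42, 27, 46, 9, 92]
sift down from index 3:
  13 vs smaller child 9 at index 8, swap → [79, 77, 6, 9, 28, 42, 27, 46, 13, 92]
sift down from index 2: already satisfies heap property
sift down from index 1:
  77 vs smaller child 9 at index 3, swap → [79, 9, 6, 77, 28, 42, 27, 46, 13, 92]
  77 vs smaller child 13 at index 8, swap → [79, 9, 6, 13, 28, 42, 27, 46, 77, 92]
sift down from index 0:
  79 vs smaller child 6 at index 2, swap → [6, 9, 79, 13, 28, 42, 27, 46, 77, 92]
  79 vs smaller child 27 at index 6, swap → [6, 9, 27, 13, 28, 42, 79, 46, 77, 92]

[6, 9, 27, 13, 28, 42, 79, 46, 77, 92]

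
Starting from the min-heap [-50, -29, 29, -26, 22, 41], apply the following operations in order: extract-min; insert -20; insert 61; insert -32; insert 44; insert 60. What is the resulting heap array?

[-32, -29, -20, -26, 22, 29, 61, 41, 44, 60]

extract-min → returns -50:
  remove root -50; move last element 41 to root → [41, -29, 29, -26, 22]
  41 vs smaller child -29 at index 1, swap → [-29, 41, 29, -26, 22]
  41 vs smaller child -26 at index 3, swap → [-29, -26, 29, 41, 22]
insert -20:
  append -20 at index 5 → [-29, -26, 29, 41, 22, -20]
  -20 < parent 29 at index 2, swap → [-29, -26, -20, 41, 22, 29]
insert 61:
  append 61 at index 6 → [-29, -26, -20, 41, 22, 29, 61] (no swap needed)
insert -32:
  append -32 at index 7 → [-29, -26, -20, 41, 22, 29, 61, -32]
  -32 < parent 41 at index 3, swap → [-29, -26, -20, -32, 22, 29, 61, 41]
  -32 < parent -26 at index 1, swap → [-29, -32, -20, -26, 22, 29, 61, 41]
  -32 < parent -29 at index 0, swap → [-32, -29, -20, -26, 22, 29, 61, 41]
insert 44:
  append 44 at index 8 → [-32, -29, -20, -26, 22, 29, 61, 41, 44] (no swap needed)
insert 60:
  append 60 at index 9 → [-32, -29, -20, -26, 22, 29, 61, 41, 44, 60] (no swap needed)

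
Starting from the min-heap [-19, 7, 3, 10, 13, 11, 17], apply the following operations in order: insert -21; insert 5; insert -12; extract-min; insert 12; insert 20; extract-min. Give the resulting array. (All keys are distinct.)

[-12, 5, 3, 7, 12, 11, 17, 10, 20, 13]

insert -21:
  append -21 at index 7 → [-19, 7, 3, 10, 13, 11, 17, -21]
  -21 < parent 10 at index 3, swap → [-19, 7, 3, -21, 13, 11, 17, 10]
  -21 < parent 7 at index 1, swap → [-19, -21, 3, 7, 13, 11, 17, 10]
  -21 < parent -19 at index 0, swap → [-21, -19, 3, 7, 13, 11, 17, 10]
insert 5:
  append 5 at index 8 → [-21, -19, 3, 7, 13, 11, 17, 10, 5]
  5 < parent 7 at index 3, swap → [-21, -19, 3, 5, 13, 11, 17, 10, 7]
insert -12:
  append -12 at index 9 → [-21, -19, 3, 5, 13, 11, 17, 10, 7, -12]
  -12 < parent 13 at index 4, swap → [-21, -19, 3, 5, -12, 11, 17, 10, 7, 13]
extract-min → returns -21:
  remove root -21; move last element 13 to root → [13, -19, 3, 5, -12, 11, 17, 10, 7]
  13 vs smaller child -19 at index 1, swap → [-19, 13, 3, 5, -12, 11, 17, 10, 7]
  13 vs smaller child -12 at index 4, swap → [-19, -12, 3, 5, 13, 11, 17, 10, 7]
insert 12:
  append 12 at index 9 → [-19, -12, 3, 5, 13, 11, 17, 10, 7, 12]
  12 < parent 13 at index 4, swap → [-19, -12, 3, 5, 12, 11, 17, 10, 7, 13]
insert 20:
  append 20 at index 10 → [-19, -12, 3, 5, 12, 11, 17, 10, 7, 13, 20] (no swap needed)
extract-min → returns -19:
  remove root -19; move last element 20 to root → [20, -12, 3, 5, 12, 11, 17, 10, 7, 13]
  20 vs smaller child -12 at index 1, swap → [-12, 20, 3, 5, 12, 11, 17, 10, 7, 13]
  20 vs smaller child 5 at index 3, swap → [-12, 5, 3, 20, 12, 11, 17, 10, 7, 13]
  20 vs smaller child 7 at index 8, swap → [-12, 5, 3, 7, 12, 11, 17, 10, 20, 13]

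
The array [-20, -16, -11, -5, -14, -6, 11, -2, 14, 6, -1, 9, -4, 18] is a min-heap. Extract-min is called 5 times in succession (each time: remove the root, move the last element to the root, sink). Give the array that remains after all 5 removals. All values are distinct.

extract-min #1 returns -20:
  remove root -20; move last element 18 to root → [18, -16, -11, -5, -14, -6, 11, -2, 14, 6, -1, 9, -4]
  18 vs smaller child -16 at index 1, swap → [-16, 18, -11, -5, -14, -6, 11, -2, 14, 6, -1, 9, -4]
  18 vs smaller child -14 at index 4, swap → [-16, -14, -11, -5, 18, -6, 11, -2, 14, 6, -1, 9, -4]
  18 vs smaller child -1 at index 10, swap → [-16, -14, -11, -5, -1, -6, 11, -2, 14, 6, 18, 9, -4]
extract-min #2 returns -16:
  remove root -16; move last element -4 to root → [-4, -14, -11, -5, -1, -6, 11, -2, 14, 6, 18, 9]
  -4 vs smaller child -14 at index 1, swap → [-14, -4, -11, -5, -1, -6, 11, -2, 14, 6, 18, 9]
  -4 vs smaller child -5 at index 3, swap → [-14, -5, -11, -4, -1, -6, 11, -2, 14, 6, 18, 9]
extract-min #3 returns -14:
  remove root -14; move last element 9 to root → [9, -5, -11, -4, -1, -6, 11, -2, 14, 6, 18]
  9 vs smaller child -11 at index 2, swap → [-11, -5, 9, -4, -1, -6, 11, -2, 14, 6, 18]
  9 vs smaller child -6 at index 5, swap → [-11, -5, -6, -4, -1, 9, 11, -2, 14, 6, 18]
extract-min #4 returns -11:
  remove root -11; move last element 18 to root → [18, -5, -6, -4, -1, 9, 11, -2, 14, 6]
  18 vs smaller child -6 at index 2, swap → [-6, -5, 18, -4, -1, 9, 11, -2, 14, 6]
  18 vs smaller child 9 at index 5, swap → [-6, -5, 9, -4, -1, 18, 11, -2, 14, 6]
extract-min #5 returns -6:
  remove root -6; move last element 6 to root → [6, -5, 9, -4, -1, 18, 11, -2, 14]
  6 vs smaller child -5 at index 1, swap → [-5, 6, 9, -4, -1, 18, 11, -2, 14]
  6 vs smaller child -4 at index 3, swap → [-5, -4, 9, 6, -1, 18, 11, -2, 14]
  6 vs smaller child -2 at index 7, swap → [-5, -4, 9, -2, -1, 18, 11, 6, 14]

[-5, -4, 9, -2, -1, 18, 11, 6, 14]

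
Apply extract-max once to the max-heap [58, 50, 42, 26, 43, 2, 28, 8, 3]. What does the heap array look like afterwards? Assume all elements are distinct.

remove root 58; move last element 3 to root → [3, 50, 42, 26, 43, 2, 28, 8]
3 vs larger child 50 at index 1, swap → [50, 3, 42, 26, 43, 2, 28, 8]
3 vs larger child 43 at index 4, swap → [50, 43, 42, 26, 3, 2, 28, 8]

[50, 43, 42, 26, 3, 2, 28, 8]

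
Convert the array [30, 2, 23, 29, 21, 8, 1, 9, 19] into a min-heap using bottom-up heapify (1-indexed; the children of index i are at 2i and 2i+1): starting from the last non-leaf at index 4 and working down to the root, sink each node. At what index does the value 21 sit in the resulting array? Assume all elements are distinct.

5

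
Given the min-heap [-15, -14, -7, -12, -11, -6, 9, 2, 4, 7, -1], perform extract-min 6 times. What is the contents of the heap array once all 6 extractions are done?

[-1, 2, 4, 9, 7]

extract-min #1 returns -15:
  remove root -15; move last element -1 to root → [-1, -14, -7, -12, -11, -6, 9, 2, 4, 7]
  -1 vs smaller child -14 at index 1, swap → [-14, -1, -7, -12, -11, -6, 9, 2, 4, 7]
  -1 vs smaller child -12 at index 3, swap → [-14, -12, -7, -1, -11, -6, 9, 2, 4, 7]
extract-min #2 returns -14:
  remove root -14; move last element 7 to root → [7, -12, -7, -1, -11, -6, 9, 2, 4]
  7 vs smaller child -12 at index 1, swap → [-12, 7, -7, -1, -11, -6, 9, 2, 4]
  7 vs smaller child -11 at index 4, swap → [-12, -11, -7, -1, 7, -6, 9, 2, 4]
extract-min #3 returns -12:
  remove root -12; move last element 4 to root → [4, -11, -7, -1, 7, -6, 9, 2]
  4 vs smaller child -11 at index 1, swap → [-11, 4, -7, -1, 7, -6, 9, 2]
  4 vs smaller child -1 at index 3, swap → [-11, -1, -7, 4, 7, -6, 9, 2]
  4 vs only child 2 at index 7, swap → [-11, -1, -7, 2, 7, -6, 9, 4]
extract-min #4 returns -11:
  remove root -11; move last element 4 to root → [4, -1, -7, 2, 7, -6, 9]
  4 vs smaller child -7 at index 2, swap → [-7, -1, 4, 2, 7, -6, 9]
  4 vs smaller child -6 at index 5, swap → [-7, -1, -6, 2, 7, 4, 9]
extract-min #5 returns -7:
  remove root -7; move last element 9 to root → [9, -1, -6, 2, 7, 4]
  9 vs smaller child -6 at index 2, swap → [-6, -1, 9, 2, 7, 4]
  9 vs only child 4 at index 5, swap → [-6, -1, 4, 2, 7, 9]
extract-min #6 returns -6:
  remove root -6; move last element 9 to root → [9, -1, 4, 2, 7]
  9 vs smaller child -1 at index 1, swap → [-1, 9, 4, 2, 7]
  9 vs smaller child 2 at index 3, swap → [-1, 2, 4, 9, 7]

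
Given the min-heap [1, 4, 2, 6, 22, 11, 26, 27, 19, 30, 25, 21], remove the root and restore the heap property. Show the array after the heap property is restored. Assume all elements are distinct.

remove root 1; move last element 21 to root → [21, 4, 2, 6, 22, 11, 26, 27, 19, 30, 25]
21 vs smaller child 2 at index 2, swap → [2, 4, 21, 6, 22, 11, 26, 27, 19, 30, 25]
21 vs smaller child 11 at index 5, swap → [2, 4, 11, 6, 22, 21, 26, 27, 19, 30, 25]

[2, 4, 11, 6, 22, 21, 26, 27, 19, 30, 25]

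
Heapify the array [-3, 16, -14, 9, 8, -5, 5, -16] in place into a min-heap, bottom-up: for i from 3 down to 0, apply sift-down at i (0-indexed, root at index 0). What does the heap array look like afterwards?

sift down from index 3:
  9 vs only child -16 at index 7, swap → [-3, 16, -14, -16, 8, -5, 5, 9]
sift down from index 2: already satisfies heap property
sift down from index 1:
  16 vs smaller child -16 at index 3, swap → [-3, -16, -14, 16, 8, -5, 5, 9]
  16 vs only child 9 at index 7, swap → [-3, -16, -14, 9, 8, -5, 5, 16]
sift down from index 0:
  -3 vs smaller child -16 at index 1, swap → [-16, -3, -14, 9, 8, -5, 5, 16]

[-16, -3, -14, 9, 8, -5, 5, 16]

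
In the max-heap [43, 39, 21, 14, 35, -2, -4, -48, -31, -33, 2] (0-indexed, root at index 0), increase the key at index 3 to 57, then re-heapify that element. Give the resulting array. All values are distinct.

[57, 43, 21, 39, 35, -2, -4, -48, -31, -33, 2]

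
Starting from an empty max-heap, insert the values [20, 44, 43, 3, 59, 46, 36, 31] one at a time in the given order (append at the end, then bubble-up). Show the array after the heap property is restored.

[59, 44, 46, 31, 20, 43, 36, 3]

Insert 20:
  append 20 at index 0 → [20] (no swap needed)
Insert 44:
  append 44 at index 1 → [20, 44]
  44 > parent 20 at index 0, swap → [44, 20]
Insert 43:
  append 43 at index 2 → [44, 20, 43] (no swap needed)
Insert 3:
  append 3 at index 3 → [44, 20, 43, 3] (no swap needed)
Insert 59:
  append 59 at index 4 → [44, 20, 43, 3, 59]
  59 > parent 20 at index 1, swap → [44, 59, 43, 3, 20]
  59 > parent 44 at index 0, swap → [59, 44, 43, 3, 20]
Insert 46:
  append 46 at index 5 → [59, 44, 43, 3, 20, 46]
  46 > parent 43 at index 2, swap → [59, 44, 46, 3, 20, 43]
Insert 36:
  append 36 at index 6 → [59, 44, 46, 3, 20, 43, 36] (no swap needed)
Insert 31:
  append 31 at index 7 → [59, 44, 46, 3, 20, 43, 36, 31]
  31 > parent 3 at index 3, swap → [59, 44, 46, 31, 20, 43, 36, 3]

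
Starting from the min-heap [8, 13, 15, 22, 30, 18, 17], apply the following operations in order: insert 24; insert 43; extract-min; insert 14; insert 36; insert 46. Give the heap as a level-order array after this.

[13, 14, 15, 22, 30, 18, 17, 43, 24, 36, 46]

insert 24:
  append 24 at index 7 → [8, 13, 15, 22, 30, 18, 17, 24] (no swap needed)
insert 43:
  append 43 at index 8 → [8, 13, 15, 22, 30, 18, 17, 24, 43] (no swap needed)
extract-min → returns 8:
  remove root 8; move last element 43 to root → [43, 13, 15, 22, 30, 18, 17, 24]
  43 vs smaller child 13 at index 1, swap → [13, 43, 15, 22, 30, 18, 17, 24]
  43 vs smaller child 22 at index 3, swap → [13, 22, 15, 43, 30, 18, 17, 24]
  43 vs only child 24 at index 7, swap → [13, 22, 15, 24, 30, 18, 17, 43]
insert 14:
  append 14 at index 8 → [13, 22, 15, 24, 30, 18, 17, 43, 14]
  14 < parent 24 at index 3, swap → [13, 22, 15, 14, 30, 18, 17, 43, 24]
  14 < parent 22 at index 1, swap → [13, 14, 15, 22, 30, 18, 17, 43, 24]
insert 36:
  append 36 at index 9 → [13, 14, 15, 22, 30, 18, 17, 43, 24, 36] (no swap needed)
insert 46:
  append 46 at index 10 → [13, 14, 15, 22, 30, 18, 17, 43, 24, 36, 46] (no swap needed)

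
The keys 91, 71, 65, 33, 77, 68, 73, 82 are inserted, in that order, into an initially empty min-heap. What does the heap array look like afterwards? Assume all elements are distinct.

Insert 91:
  append 91 at index 0 → [91] (no swap needed)
Insert 71:
  append 71 at index 1 → [91, 71]
  71 < parent 91 at index 0, swap → [71, 91]
Insert 65:
  append 65 at index 2 → [71, 91, 65]
  65 < parent 71 at index 0, swap → [65, 91, 71]
Insert 33:
  append 33 at index 3 → [65, 91, 71, 33]
  33 < parent 91 at index 1, swap → [65, 33, 71, 91]
  33 < parent 65 at index 0, swap → [33, 65, 71, 91]
Insert 77:
  append 77 at index 4 → [33, 65, 71, 91, 77] (no swap needed)
Insert 68:
  append 68 at index 5 → [33, 65, 71, 91, 77, 68]
  68 < parent 71 at index 2, swap → [33, 65, 68, 91, 77, 71]
Insert 73:
  append 73 at index 6 → [33, 65, 68, 91, 77, 71, 73] (no swap needed)
Insert 82:
  append 82 at index 7 → [33, 65, 68, 91, 77, 71, 73, 82]
  82 < parent 91 at index 3, swap → [33, 65, 68, 82, 77, 71, 73, 91]

[33, 65, 68, 82, 77, 71, 73, 91]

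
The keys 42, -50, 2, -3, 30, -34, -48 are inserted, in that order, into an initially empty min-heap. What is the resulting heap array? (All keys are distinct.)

[-50, -3, -48, 42, 30, 2, -34]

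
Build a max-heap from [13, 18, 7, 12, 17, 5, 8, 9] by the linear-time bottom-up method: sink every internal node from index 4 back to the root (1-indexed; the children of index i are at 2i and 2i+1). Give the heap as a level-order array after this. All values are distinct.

sift down from index 4: already satisfies heap property
sift down from index 3:
  7 vs larger child 8 at index 7, swap → [13, 18, 8, 12, 17, 5, 7, 9]
sift down from index 2: already satisfies heap property
sift down from index 1:
  13 vs larger child 18 at index 2, swap → [18, 13, 8, 12, 17, 5, 7, 9]
  13 vs larger child 17 at index 5, swap → [18, 17, 8, 12, 13, 5, 7, 9]

[18, 17, 8, 12, 13, 5, 7, 9]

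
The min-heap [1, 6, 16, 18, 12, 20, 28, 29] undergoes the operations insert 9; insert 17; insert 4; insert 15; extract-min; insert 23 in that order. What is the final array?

insert 9:
  append 9 at index 8 → [1, 6, 16, 18, 12, 20, 28, 29, 9]
  9 < parent 18 at index 3, swap → [1, 6, 16, 9, 12, 20, 28, 29, 18]
insert 17:
  append 17 at index 9 → [1, 6, 16, 9, 12, 20, 28, 29, 18, 17] (no swap needed)
insert 4:
  append 4 at index 10 → [1, 6, 16, 9, 12, 20, 28, 29, 18, 17, 4]
  4 < parent 12 at index 4, swap → [1, 6, 16, 9, 4, 20, 28, 29, 18, 17, 12]
  4 < parent 6 at index 1, swap → [1, 4, 16, 9, 6, 20, 28, 29, 18, 17, 12]
insert 15:
  append 15 at index 11 → [1, 4, 16, 9, 6, 20, 28, 29, 18, 17, 12, 15]
  15 < parent 20 at index 5, swap → [1, 4, 16, 9, 6, 15, 28, 29, 18, 17, 12, 20]
  15 < parent 16 at index 2, swap → [1, 4, 15, 9, 6, 16, 28, 29, 18, 17, 12, 20]
extract-min → returns 1:
  remove root 1; move last element 20 to root → [20, 4, 15, 9, 6, 16, 28, 29, 18, 17, 12]
  20 vs smaller child 4 at index 1, swap → [4, 20, 15, 9, 6, 16, 28, 29, 18, 17, 12]
  20 vs smaller child 6 at index 4, swap → [4, 6, 15, 9, 20, 16, 28, 29, 18, 17, 12]
  20 vs smaller child 12 at index 10, swap → [4, 6, 15, 9, 12, 16, 28, 29, 18, 17, 20]
insert 23:
  append 23 at index 11 → [4, 6, 15, 9, 12, 16, 28, 29, 18, 17, 20, 23] (no swap needed)

[4, 6, 15, 9, 12, 16, 28, 29, 18, 17, 20, 23]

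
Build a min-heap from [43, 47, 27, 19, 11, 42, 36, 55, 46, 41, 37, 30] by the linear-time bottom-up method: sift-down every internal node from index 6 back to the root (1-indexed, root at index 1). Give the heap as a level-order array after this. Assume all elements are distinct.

sift down from index 6:
  42 vs only child 30 at index 12, swap → [43, 47, 27, 19, 11, 30, 36, 55, 46, 41, 37, 42]
sift down from index 5: already satisfies heap property
sift down from index 4: already satisfies heap property
sift down from index 3: already satisfies heap property
sift down from index 2:
  47 vs smaller child 11 at index 5, swap → [43, 11, 27, 19, 47, 30, 36, 55, 46, 41, 37, 42]
  47 vs smaller child 37 at index 11, swap → [43, 11, 27, 19, 37, 30, 36, 55, 46, 41, 47, 42]
sift down from index 1:
  43 vs smaller child 11 at index 2, swap → [11, 43, 27, 19, 37, 30, 36, 55, 46, 41, 47, 42]
  43 vs smaller child 19 at index 4, swap → [11, 19, 27, 43, 37, 30, 36, 55, 46, 41, 47, 42]

[11, 19, 27, 43, 37, 30, 36, 55, 46, 41, 47, 42]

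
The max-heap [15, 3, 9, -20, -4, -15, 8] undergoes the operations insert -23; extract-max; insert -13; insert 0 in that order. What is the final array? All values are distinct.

insert -23:
  append -23 at index 7 → [15, 3, 9, -20, -4, -15, 8, -23] (no swap needed)
extract-max → returns 15:
  remove root 15; move last element -23 to root → [-23, 3, 9, -20, -4, -15, 8]
  -23 vs larger child 9 at index 2, swap → [9, 3, -23, -20, -4, -15, 8]
  -23 vs larger child 8 at index 6, swap → [9, 3, 8, -20, -4, -15, -23]
insert -13:
  append -13 at index 7 → [9, 3, 8, -20, -4, -15, -23, -13]
  -13 > parent -20 at index 3, swap → [9, 3, 8, -13, -4, -15, -23, -20]
insert 0:
  append 0 at index 8 → [9, 3, 8, -13, -4, -15, -23, -20, 0]
  0 > parent -13 at index 3, swap → [9, 3, 8, 0, -4, -15, -23, -20, -13]

[9, 3, 8, 0, -4, -15, -23, -20, -13]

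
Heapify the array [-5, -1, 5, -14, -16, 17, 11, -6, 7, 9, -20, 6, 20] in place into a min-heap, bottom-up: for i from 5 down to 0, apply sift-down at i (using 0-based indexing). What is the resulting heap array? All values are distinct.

sift down from index 5:
  17 vs smaller child 6 at index 11, swap → [-5, -1, 5, -14, -16, 6, 11, -6, 7, 9, -20, 17, 20]
sift down from index 4:
  -16 vs smaller child -20 at index 10, swap → [-5, -1, 5, -14, -20, 6, 11, -6, 7, 9, -16, 17, 20]
sift down from index 3: already satisfies heap property
sift down from index 2: already satisfies heap property
sift down from index 1:
  -1 vs smaller child -20 at index 4, swap → [-5, -20, 5, -14, -1, 6, 11, -6, 7, 9, -16, 17, 20]
  -1 vs smaller child -16 at index 10, swap → [-5, -20, 5, -14, -16, 6, 11, -6, 7, 9, -1, 17, 20]
sift down from index 0:
  -5 vs smaller child -20 at index 1, swap → [-20, -5, 5, -14, -16, 6, 11, -6, 7, 9, -1, 17, 20]
  -5 vs smaller child -16 at index 4, swap → [-20, -16, 5, -14, -5, 6, 11, -6, 7, 9, -1, 17, 20]

[-20, -16, 5, -14, -5, 6, 11, -6, 7, 9, -1, 17, 20]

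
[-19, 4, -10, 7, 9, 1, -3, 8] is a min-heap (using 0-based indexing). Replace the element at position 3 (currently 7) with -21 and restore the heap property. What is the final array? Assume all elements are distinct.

set index 3 from 7 to -21 → [-19, 4, -10, -21, 9, 1, -3, 8]
-21 < parent 4 at index 1, swap → [-19, -21, -10, 4, 9, 1, -3, 8]
-21 < parent -19 at index 0, swap → [-21, -19, -10, 4, 9, 1, -3, 8]

[-21, -19, -10, 4, 9, 1, -3, 8]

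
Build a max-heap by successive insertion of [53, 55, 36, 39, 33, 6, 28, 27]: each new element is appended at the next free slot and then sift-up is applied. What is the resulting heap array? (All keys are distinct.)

[55, 53, 36, 39, 33, 6, 28, 27]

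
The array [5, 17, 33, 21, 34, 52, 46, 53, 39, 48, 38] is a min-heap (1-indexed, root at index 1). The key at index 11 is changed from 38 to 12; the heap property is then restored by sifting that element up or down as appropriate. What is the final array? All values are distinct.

[5, 12, 33, 21, 17, 52, 46, 53, 39, 48, 34]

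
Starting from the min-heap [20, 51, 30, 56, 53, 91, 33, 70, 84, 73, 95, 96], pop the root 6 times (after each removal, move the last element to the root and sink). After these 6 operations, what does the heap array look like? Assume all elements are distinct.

extract-min #1 returns 20:
  remove root 20; move last element 96 to root → [96, 51, 30, 56, 53, 91, 33, 70, 84, 73, 95]
  96 vs smaller child 30 at index 2, swap → [30, 51, 96, 56, 53, 91, 33, 70, 84, 73, 95]
  96 vs smaller child 33 at index 6, swap → [30, 51, 33, 56, 53, 91, 96, 70, 84, 73, 95]
extract-min #2 returns 30:
  remove root 30; move last element 95 to root → [95, 51, 33, 56, 53, 91, 96, 70, 84, 73]
  95 vs smaller child 33 at index 2, swap → [33, 51, 95, 56, 53, 91, 96, 70, 84, 73]
  95 vs smaller child 91 at index 5, swap → [33, 51, 91, 56, 53, 95, 96, 70, 84, 73]
extract-min #3 returns 33:
  remove root 33; move last element 73 to root → [73, 51, 91, 56, 53, 95, 96, 70, 84]
  73 vs smaller child 51 at index 1, swap → [51, 73, 91, 56, 53, 95, 96, 70, 84]
  73 vs smaller child 53 at index 4, swap → [51, 53, 91, 56, 73, 95, 96, 70, 84]
extract-min #4 returns 51:
  remove root 51; move last element 84 to root → [84, 53, 91, 56, 73, 95, 96, 70]
  84 vs smaller child 53 at index 1, swap → [53, 84, 91, 56, 73, 95, 96, 70]
  84 vs smaller child 56 at index 3, swap → [53, 56, 91, 84, 73, 95, 96, 70]
  84 vs only child 70 at index 7, swap → [53, 56, 91, 70, 73, 95, 96, 84]
extract-min #5 returns 53:
  remove root 53; move last element 84 to root → [84, 56, 91, 70, 73, 95, 96]
  84 vs smaller child 56 at index 1, swap → [56, 84, 91, 70, 73, 95, 96]
  84 vs smaller child 70 at index 3, swap → [56, 70, 91, 84, 73, 95, 96]
extract-min #6 returns 56:
  remove root 56; move last element 96 to root → [96, 70, 91, 84, 73, 95]
  96 vs smaller child 70 at index 1, swap → [70, 96, 91, 84, 73, 95]
  96 vs smaller child 73 at index 4, swap → [70, 73, 91, 84, 96, 95]

[70, 73, 91, 84, 96, 95]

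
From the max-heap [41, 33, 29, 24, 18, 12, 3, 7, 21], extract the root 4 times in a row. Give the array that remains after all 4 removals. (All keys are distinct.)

[21, 18, 12, 3, 7]

extract-max #1 returns 41:
  remove root 41; move last element 21 to root → [21, 33, 29, 24, 18, 12, 3, 7]
  21 vs larger child 33 at index 1, swap → [33, 21, 29, 24, 18, 12, 3, 7]
  21 vs larger child 24 at index 3, swap → [33, 24, 29, 21, 18, 12, 3, 7]
extract-max #2 returns 33:
  remove root 33; move last element 7 to root → [7, 24, 29, 21, 18, 12, 3]
  7 vs larger child 29 at index 2, swap → [29, 24, 7, 21, 18, 12, 3]
  7 vs larger child 12 at index 5, swap → [29, 24, 12, 21, 18, 7, 3]
extract-max #3 returns 29:
  remove root 29; move last element 3 to root → [3, 24, 12, 21, 18, 7]
  3 vs larger child 24 at index 1, swap → [24, 3, 12, 21, 18, 7]
  3 vs larger child 21 at index 3, swap → [24, 21, 12, 3, 18, 7]
extract-max #4 returns 24:
  remove root 24; move last element 7 to root → [7, 21, 12, 3, 18]
  7 vs larger child 21 at index 1, swap → [21, 7, 12, 3, 18]
  7 vs larger child 18 at index 4, swap → [21, 18, 12, 3, 7]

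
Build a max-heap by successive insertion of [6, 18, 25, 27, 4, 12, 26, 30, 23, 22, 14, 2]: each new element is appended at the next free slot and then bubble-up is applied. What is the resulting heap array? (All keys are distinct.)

[30, 27, 26, 25, 22, 12, 18, 6, 23, 4, 14, 2]

Insert 6:
  append 6 at index 0 → [6] (no swap needed)
Insert 18:
  append 18 at index 1 → [6, 18]
  18 > parent 6 at index 0, swap → [18, 6]
Insert 25:
  append 25 at index 2 → [18, 6, 25]
  25 > parent 18 at index 0, swap → [25, 6, 18]
Insert 27:
  append 27 at index 3 → [25, 6, 18, 27]
  27 > parent 6 at index 1, swap → [25, 27, 18, 6]
  27 > parent 25 at index 0, swap → [27, 25, 18, 6]
Insert 4:
  append 4 at index 4 → [27, 25, 18, 6, 4] (no swap needed)
Insert 12:
  append 12 at index 5 → [27, 25, 18, 6, 4, 12] (no swap needed)
Insert 26:
  append 26 at index 6 → [27, 25, 18, 6, 4, 12, 26]
  26 > parent 18 at index 2, swap → [27, 25, 26, 6, 4, 12, 18]
Insert 30:
  append 30 at index 7 → [27, 25, 26, 6, 4, 12, 18, 30]
  30 > parent 6 at index 3, swap → [27, 25, 26, 30, 4, 12, 18, 6]
  30 > parent 25 at index 1, swap → [27, 30, 26, 25, 4, 12, 18, 6]
  30 > parent 27 at index 0, swap → [30, 27, 26, 25, 4, 12, 18, 6]
Insert 23:
  append 23 at index 8 → [30, 27, 26, 25, 4, 12, 18, 6, 23] (no swap needed)
Insert 22:
  append 22 at index 9 → [30, 27, 26, 25, 4, 12, 18, 6, 23, 22]
  22 > parent 4 at index 4, swap → [30, 27, 26, 25, 22, 12, 18, 6, 23, 4]
Insert 14:
  append 14 at index 10 → [30, 27, 26, 25, 22, 12, 18, 6, 23, 4, 14] (no swap needed)
Insert 2:
  append 2 at index 11 → [30, 27, 26, 25, 22, 12, 18, 6, 23, 4, 14, 2] (no swap needed)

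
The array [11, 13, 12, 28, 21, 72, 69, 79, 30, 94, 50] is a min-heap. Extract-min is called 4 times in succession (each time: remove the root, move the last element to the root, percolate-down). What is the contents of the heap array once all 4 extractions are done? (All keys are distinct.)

[28, 30, 50, 79, 94, 72, 69]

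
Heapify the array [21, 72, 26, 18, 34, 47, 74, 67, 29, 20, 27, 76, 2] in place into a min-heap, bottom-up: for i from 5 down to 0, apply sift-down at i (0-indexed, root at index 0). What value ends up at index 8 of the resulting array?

72

sift down from index 5:
  47 vs smaller child 2 at index 12, swap → [21, 72, 26, 18, 34, 2, 74, 67, 29, 20, 27, 76, 47]
sift down from index 4:
  34 vs smaller child 20 at index 9, swap → [21, 72, 26, 18, 20, 2, 74, 67, 29, 34, 27, 76, 47]
sift down from index 3: already satisfies heap property
sift down from index 2:
  26 vs smaller child 2 at index 5, swap → [21, 72, 2, 18, 20, 26, 74, 67, 29, 34, 27, 76, 47]
sift down from index 1:
  72 vs smaller child 18 at index 3, swap → [21, 18, 2, 72, 20, 26, 74, 67, 29, 34, 27, 76, 47]
  72 vs smaller child 29 at index 8, swap → [21, 18, 2, 29, 20, 26, 74, 67, 72, 34, 27, 76, 47]
sift down from index 0:
  21 vs smaller child 2 at index 2, swap → [2, 18, 21, 29, 20, 26, 74, 67, 72, 34, 27, 76, 47]
resulting array: [2, 18, 21, 29, 20, 26, 74, 67, 72, 34, 27, 76, 47]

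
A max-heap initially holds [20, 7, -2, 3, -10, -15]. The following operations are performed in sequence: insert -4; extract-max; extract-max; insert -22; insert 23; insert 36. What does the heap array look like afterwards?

[36, 23, 3, -4, -10, -22, -2, -15]

insert -4:
  append -4 at index 6 → [20, 7, -2, 3, -10, -15, -4] (no swap needed)
extract-max → returns 20:
  remove root 20; move last element -4 to root → [-4, 7, -2, 3, -10, -15]
  -4 vs larger child 7 at index 1, swap → [7, -4, -2, 3, -10, -15]
  -4 vs larger child 3 at index 3, swap → [7, 3, -2, -4, -10, -15]
extract-max → returns 7:
  remove root 7; move last element -15 to root → [-15, 3, -2, -4, -10]
  -15 vs larger child 3 at index 1, swap → [3, -15, -2, -4, -10]
  -15 vs larger child -4 at index 3, swap → [3, -4, -2, -15, -10]
insert -22:
  append -22 at index 5 → [3, -4, -2, -15, -10, -22] (no swap needed)
insert 23:
  append 23 at index 6 → [3, -4, -2, -15, -10, -22, 23]
  23 > parent -2 at index 2, swap → [3, -4, 23, -15, -10, -22, -2]
  23 > parent 3 at index 0, swap → [23, -4, 3, -15, -10, -22, -2]
insert 36:
  append 36 at index 7 → [23, -4, 3, -15, -10, -22, -2, 36]
  36 > parent -15 at index 3, swap → [23, -4, 3, 36, -10, -22, -2, -15]
  36 > parent -4 at index 1, swap → [23, 36, 3, -4, -10, -22, -2, -15]
  36 > parent 23 at index 0, swap → [36, 23, 3, -4, -10, -22, -2, -15]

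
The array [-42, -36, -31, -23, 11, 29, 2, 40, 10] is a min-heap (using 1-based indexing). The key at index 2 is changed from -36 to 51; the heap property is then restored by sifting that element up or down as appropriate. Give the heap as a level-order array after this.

[-42, -23, -31, 10, 11, 29, 2, 40, 51]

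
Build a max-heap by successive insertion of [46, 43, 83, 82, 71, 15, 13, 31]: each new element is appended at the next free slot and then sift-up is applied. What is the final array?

[83, 82, 46, 43, 71, 15, 13, 31]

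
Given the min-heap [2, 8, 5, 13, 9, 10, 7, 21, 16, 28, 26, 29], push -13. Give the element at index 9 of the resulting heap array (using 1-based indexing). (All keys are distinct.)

16

append -13 at index 13 → [2, 8, 5, 13, 9, 10, 7, 21, 16, 28, 26, 29, -13]
-13 < parent 10 at index 6, swap → [2, 8, 5, 13, 9, -13, 7, 21, 16, 28, 26, 29, 10]
-13 < parent 5 at index 3, swap → [2, 8, -13, 13, 9, 5, 7, 21, 16, 28, 26, 29, 10]
-13 < parent 2 at index 1, swap → [-13, 8, 2, 13, 9, 5, 7, 21, 16, 28, 26, 29, 10]
resulting array: [-13, 8, 2, 13, 9, 5, 7, 21, 16, 28, 26, 29, 10]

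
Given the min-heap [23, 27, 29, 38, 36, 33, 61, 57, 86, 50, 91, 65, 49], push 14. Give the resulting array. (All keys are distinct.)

append 14 at index 13 → [23, 27, 29, 38, 36, 33, 61, 57, 86, 50, 91, 65, 49, 14]
14 < parent 61 at index 6, swap → [23, 27, 29, 38, 36, 33, 14, 57, 86, 50, 91, 65, 49, 61]
14 < parent 29 at index 2, swap → [23, 27, 14, 38, 36, 33, 29, 57, 86, 50, 91, 65, 49, 61]
14 < parent 23 at index 0, swap → [14, 27, 23, 38, 36, 33, 29, 57, 86, 50, 91, 65, 49, 61]

[14, 27, 23, 38, 36, 33, 29, 57, 86, 50, 91, 65, 49, 61]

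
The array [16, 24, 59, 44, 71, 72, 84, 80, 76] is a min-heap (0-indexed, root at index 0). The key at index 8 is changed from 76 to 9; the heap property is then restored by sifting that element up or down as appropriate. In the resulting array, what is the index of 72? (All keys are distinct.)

set index 8 from 76 to 9 → [16, 24, 59, 44, 71, 72, 84, 80, 9]
9 < parent 44 at index 3, swap → [16, 24, 59, 9, 71, 72, 84, 80, 44]
9 < parent 24 at index 1, swap → [16, 9, 59, 24, 71, 72, 84, 80, 44]
9 < parent 16 at index 0, swap → [9, 16, 59, 24, 71, 72, 84, 80, 44]
resulting array: [9, 16, 59, 24, 71, 72, 84, 80, 44]

5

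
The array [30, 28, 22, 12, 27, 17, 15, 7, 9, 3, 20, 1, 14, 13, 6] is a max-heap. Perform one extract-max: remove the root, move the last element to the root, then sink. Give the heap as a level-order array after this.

[28, 27, 22, 12, 20, 17, 15, 7, 9, 3, 6, 1, 14, 13]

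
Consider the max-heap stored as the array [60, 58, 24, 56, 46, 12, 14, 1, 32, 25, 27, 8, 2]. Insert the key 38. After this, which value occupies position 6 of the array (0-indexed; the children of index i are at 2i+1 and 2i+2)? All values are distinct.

24

append 38 at index 13 → [60, 58, 24, 56, 46, 12, 14, 1, 32, 25, 27, 8, 2, 38]
38 > parent 14 at index 6, swap → [60, 58, 24, 56, 46, 12, 38, 1, 32, 25, 27, 8, 2, 14]
38 > parent 24 at index 2, swap → [60, 58, 38, 56, 46, 12, 24, 1, 32, 25, 27, 8, 2, 14]
resulting array: [60, 58, 38, 56, 46, 12, 24, 1, 32, 25, 27, 8, 2, 14]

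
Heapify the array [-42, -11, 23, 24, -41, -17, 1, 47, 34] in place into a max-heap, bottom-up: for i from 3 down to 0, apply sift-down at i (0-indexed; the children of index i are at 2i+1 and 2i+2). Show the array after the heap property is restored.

[47, 34, 23, 24, -41, -17, 1, -42, -11]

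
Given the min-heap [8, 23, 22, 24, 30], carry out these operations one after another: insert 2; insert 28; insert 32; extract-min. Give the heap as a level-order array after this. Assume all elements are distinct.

[8, 23, 22, 24, 30, 32, 28]

insert 2:
  append 2 at index 5 → [8, 23, 22, 24, 30, 2]
  2 < parent 22 at index 2, swap → [8, 23, 2, 24, 30, 22]
  2 < parent 8 at index 0, swap → [2, 23, 8, 24, 30, 22]
insert 28:
  append 28 at index 6 → [2, 23, 8, 24, 30, 22, 28] (no swap needed)
insert 32:
  append 32 at index 7 → [2, 23, 8, 24, 30, 22, 28, 32] (no swap needed)
extract-min → returns 2:
  remove root 2; move last element 32 to root → [32, 23, 8, 24, 30, 22, 28]
  32 vs smaller child 8 at index 2, swap → [8, 23, 32, 24, 30, 22, 28]
  32 vs smaller child 22 at index 5, swap → [8, 23, 22, 24, 30, 32, 28]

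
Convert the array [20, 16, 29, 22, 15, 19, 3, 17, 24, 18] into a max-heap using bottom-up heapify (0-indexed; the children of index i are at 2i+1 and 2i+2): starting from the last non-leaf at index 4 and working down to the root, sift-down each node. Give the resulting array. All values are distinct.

[29, 24, 20, 22, 18, 19, 3, 17, 16, 15]

sift down from index 4:
  15 vs only child 18 at index 9, swap → [20, 16, 29, 22, 18, 19, 3, 17, 24, 15]
sift down from index 3:
  22 vs larger child 24 at index 8, swap → [20, 16, 29, 24, 18, 19, 3, 17, 22, 15]
sift down from index 2: already satisfies heap property
sift down from index 1:
  16 vs larger child 24 at index 3, swap → [20, 24, 29, 16, 18, 19, 3, 17, 22, 15]
  16 vs larger child 22 at index 8, swap → [20, 24, 29, 22, 18, 19, 3, 17, 16, 15]
sift down from index 0:
  20 vs larger child 29 at index 2, swap → [29, 24, 20, 22, 18, 19, 3, 17, 16, 15]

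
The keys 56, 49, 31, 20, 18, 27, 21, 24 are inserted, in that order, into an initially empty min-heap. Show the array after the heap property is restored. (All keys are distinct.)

Insert 56:
  append 56 at index 0 → [56] (no swap needed)
Insert 49:
  append 49 at index 1 → [56, 49]
  49 < parent 56 at index 0, swap → [49, 56]
Insert 31:
  append 31 at index 2 → [49, 56, 31]
  31 < parent 49 at index 0, swap → [31, 56, 49]
Insert 20:
  append 20 at index 3 → [31, 56, 49, 20]
  20 < parent 56 at index 1, swap → [31, 20, 49, 56]
  20 < parent 31 at index 0, swap → [20, 31, 49, 56]
Insert 18:
  append 18 at index 4 → [20, 31, 49, 56, 18]
  18 < parent 31 at index 1, swap → [20, 18, 49, 56, 31]
  18 < parent 20 at index 0, swap → [18, 20, 49, 56, 31]
Insert 27:
  append 27 at index 5 → [18, 20, 49, 56, 31, 27]
  27 < parent 49 at index 2, swap → [18, 20, 27, 56, 31, 49]
Insert 21:
  append 21 at index 6 → [18, 20, 27, 56, 31, 49, 21]
  21 < parent 27 at index 2, swap → [18, 20, 21, 56, 31, 49, 27]
Insert 24:
  append 24 at index 7 → [18, 20, 21, 56, 31, 49, 27, 24]
  24 < parent 56 at index 3, swap → [18, 20, 21, 24, 31, 49, 27, 56]

[18, 20, 21, 24, 31, 49, 27, 56]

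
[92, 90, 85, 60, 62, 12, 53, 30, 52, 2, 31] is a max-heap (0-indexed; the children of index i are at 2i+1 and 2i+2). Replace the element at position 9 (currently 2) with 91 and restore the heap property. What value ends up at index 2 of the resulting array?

85

set index 9 from 2 to 91 → [92, 90, 85, 60, 62, 12, 53, 30, 52, 91, 31]
91 > parent 62 at index 4, swap → [92, 90, 85, 60, 91, 12, 53, 30, 52, 62, 31]
91 > parent 90 at index 1, swap → [92, 91, 85, 60, 90, 12, 53, 30, 52, 62, 31]
resulting array: [92, 91, 85, 60, 90, 12, 53, 30, 52, 62, 31]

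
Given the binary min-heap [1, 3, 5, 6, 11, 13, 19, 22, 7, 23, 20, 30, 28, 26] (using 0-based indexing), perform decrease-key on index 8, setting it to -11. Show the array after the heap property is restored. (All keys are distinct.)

set index 8 from 7 to -11 → [1, 3, 5, 6, 11, 13, 19, 22, -11, 23, 20, 30, 28, 26]
-11 < parent 6 at index 3, swap → [1, 3, 5, -11, 11, 13, 19, 22, 6, 23, 20, 30, 28, 26]
-11 < parent 3 at index 1, swap → [1, -11, 5, 3, 11, 13, 19, 22, 6, 23, 20, 30, 28, 26]
-11 < parent 1 at index 0, swap → [-11, 1, 5, 3, 11, 13, 19, 22, 6, 23, 20, 30, 28, 26]

[-11, 1, 5, 3, 11, 13, 19, 22, 6, 23, 20, 30, 28, 26]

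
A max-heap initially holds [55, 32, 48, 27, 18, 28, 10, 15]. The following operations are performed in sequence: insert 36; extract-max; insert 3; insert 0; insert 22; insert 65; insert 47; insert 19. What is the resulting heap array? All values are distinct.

[65, 36, 48, 32, 22, 47, 19, 15, 3, 0, 18, 27, 28, 10]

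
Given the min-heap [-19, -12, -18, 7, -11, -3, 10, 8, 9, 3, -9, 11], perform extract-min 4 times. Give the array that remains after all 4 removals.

[-9, 3, -3, 7, 9, 11, 10, 8]

extract-min #1 returns -19:
  remove root -19; move last element 11 to root → [11, -12, -18, 7, -11, -3, 10, 8, 9, 3, -9]
  11 vs smaller child -18 at index 2, swap → [-18, -12, 11, 7, -11, -3, 10, 8, 9, 3, -9]
  11 vs smaller child -3 at index 5, swap → [-18, -12, -3, 7, -11, 11, 10, 8, 9, 3, -9]
extract-min #2 returns -18:
  remove root -18; move last element -9 to root → [-9, -12, -3, 7, -11, 11, 10, 8, 9, 3]
  -9 vs smaller child -12 at index 1, swap → [-12, -9, -3, 7, -11, 11, 10, 8, 9, 3]
  -9 vs smaller child -11 at index 4, swap → [-12, -11, -3, 7, -9, 11, 10, 8, 9, 3]
extract-min #3 returns -12:
  remove root -12; move last element 3 to root → [3, -11, -3, 7, -9, 11, 10, 8, 9]
  3 vs smaller child -11 at index 1, swap → [-11, 3, -3, 7, -9, 11, 10, 8, 9]
  3 vs smaller child -9 at index 4, swap → [-11, -9, -3, 7, 3, 11, 10, 8, 9]
extract-min #4 returns -11:
  remove root -11; move last element 9 to root → [9, -9, -3, 7, 3, 11, 10, 8]
  9 vs smaller child -9 at index 1, swap → [-9, 9, -3, 7, 3, 11, 10, 8]
  9 vs smaller child 3 at index 4, swap → [-9, 3, -3, 7, 9, 11, 10, 8]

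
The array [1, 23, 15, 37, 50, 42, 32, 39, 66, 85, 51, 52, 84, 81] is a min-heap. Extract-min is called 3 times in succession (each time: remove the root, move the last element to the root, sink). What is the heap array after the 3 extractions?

extract-min #1 returns 1:
  remove root 1; move last element 81 to root → [81, 23, 15, 37, 50, 42, 32, 39, 66, 85, 51, 52, 84]
  81 vs smaller child 15 at index 2, swap → [15, 23, 81, 37, 50, 42, 32, 39, 66, 85, 51, 52, 84]
  81 vs smaller child 32 at index 6, swap → [15, 23, 32, 37, 50, 42, 81, 39, 66, 85, 51, 52, 84]
extract-min #2 returns 15:
  remove root 15; move last element 84 to root → [84, 23, 32, 37, 50, 42, 81, 39, 66, 85, 51, 52]
  84 vs smaller child 23 at index 1, swap → [23, 84, 32, 37, 50, 42, 81, 39, 66, 85, 51, 52]
  84 vs smaller child 37 at index 3, swap → [23, 37, 32, 84, 50, 42, 81, 39, 66, 85, 51, 52]
  84 vs smaller child 39 at index 7, swap → [23, 37, 32, 39, 50, 42, 81, 84, 66, 85, 51, 52]
extract-min #3 returns 23:
  remove root 23; move last element 52 to root → [52, 37, 32, 39, 50, 42, 81, 84, 66, 85, 51]
  52 vs smaller child 32 at index 2, swap → [32, 37, 52, 39, 50, 42, 81, 84, 66, 85, 51]
  52 vs smaller child 42 at index 5, swap → [32, 37, 42, 39, 50, 52, 81, 84, 66, 85, 51]

[32, 37, 42, 39, 50, 52, 81, 84, 66, 85, 51]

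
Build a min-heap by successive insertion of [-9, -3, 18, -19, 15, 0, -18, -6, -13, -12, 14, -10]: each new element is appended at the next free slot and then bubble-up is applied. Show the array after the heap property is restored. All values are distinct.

[-19, -13, -18, -9, -12, -10, 0, -3, -6, 15, 14, 18]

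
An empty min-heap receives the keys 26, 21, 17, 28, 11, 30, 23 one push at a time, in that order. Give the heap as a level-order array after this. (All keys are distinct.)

Insert 26:
  append 26 at index 0 → [26] (no swap needed)
Insert 21:
  append 21 at index 1 → [26, 21]
  21 < parent 26 at index 0, swap → [21, 26]
Insert 17:
  append 17 at index 2 → [21, 26, 17]
  17 < parent 21 at index 0, swap → [17, 26, 21]
Insert 28:
  append 28 at index 3 → [17, 26, 21, 28] (no swap needed)
Insert 11:
  append 11 at index 4 → [17, 26, 21, 28, 11]
  11 < parent 26 at index 1, swap → [17, 11, 21, 28, 26]
  11 < parent 17 at index 0, swap → [11, 17, 21, 28, 26]
Insert 30:
  append 30 at index 5 → [11, 17, 21, 28, 26, 30] (no swap needed)
Insert 23:
  append 23 at index 6 → [11, 17, 21, 28, 26, 30, 23] (no swap needed)

[11, 17, 21, 28, 26, 30, 23]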